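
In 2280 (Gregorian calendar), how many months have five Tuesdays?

4

A month of length L has five Tuesdays iff its first Tuesday is on day ≤ L−28 (so day 1–3 in a 31-day month, 1–2 in a 30-day month, day 1 in a leap February).
Checking each month of 2280: Jan starts Thu (31d); Feb starts Sun (29d); Mar starts Mon (31d) ✓; Apr starts Thu (30d); May starts Sat (31d); Jun starts Tue (30d) ✓; Jul starts Thu (31d); Aug starts Sun (31d) ✓; Sep starts Wed (30d); Oct starts Fri (31d); Nov starts Mon (30d) ✓; Dec starts Wed (31d).
Five-Tuesday months: March, June, August, November → 4.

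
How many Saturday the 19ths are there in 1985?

Check the 19th of each month of 1985: Jan 19: Sat, Feb 19: Tue, Mar 19: Tue, Apr 19: Fri, May 19: Sun, Jun 19: Wed, Jul 19: Fri, Aug 19: Mon, Sep 19: Thu, Oct 19: Sat, Nov 19: Tue, Dec 19: Thu.
Saturday occurs in January, October — 2 months.

2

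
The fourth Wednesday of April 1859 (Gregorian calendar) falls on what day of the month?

27

April 1, 1859 is a Friday, so the first Wednesday is the 6th.
The fourth Wednesday is 6 + 21 = 27.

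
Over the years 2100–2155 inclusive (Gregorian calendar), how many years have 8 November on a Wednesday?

8

Track 8 November's weekday year by year (advancing +1, or +2 across a Feb 29):
  2100: Mon  2101: Tue (+1)  2102: Wed (+1) ✓  2103: Thu (+1)  2104: Sat (+2)
  2105: Sun (+1)  2106: Mon (+1)  2107: Tue (+1)  2108: Thu (+2)  2109: Fri (+1)
  2110: Sat (+1)  2111: Sun (+1)  2112: Tue (+2)  2113: Wed (+1) ✓  … (28 more years) …
  2142: Thu (+1)  2143: Fri (+1)  2144: Sun (+2)  2145: Mon (+1)  2146: Tue (+1)
  2147: Wed (+1) ✓  2148: Fri (+2)  2149: Sat (+1)  2150: Sun (+1)  2151: Mon (+1)
  2152: Wed (+2) ✓  2153: Thu (+1)  2154: Fri (+1)  2155: Sat (+1)
Wednesday years: 2102, 2113, 2119, 2124, 2130, 2141, 2147, 2152 — 8 in total.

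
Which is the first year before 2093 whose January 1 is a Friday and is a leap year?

2072

Jan 1 advances by 2 weekdays after a leap year and by 1 after a common year.
2093: Jan 1 is Thursday.
2092: Tuesday (leap)
2091: Monday
2090: Sunday
2089: Saturday
2088: Thursday (leap)
2087: Wednesday
2086: Tuesday
2085: Monday
2084: Saturday (leap)
2083: Friday
2082: Thursday
2081: Wednesday
2080: Monday (leap)
2079: Sunday
2078: Saturday
2077: Friday
2076: Wednesday (leap)
2075: Tuesday
2074: Monday
2073: Sunday
2072: Friday (leap)
2072 begins on a Friday and is a leap year.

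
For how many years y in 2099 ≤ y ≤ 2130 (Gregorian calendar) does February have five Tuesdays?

1

February has 28 days (29 in leap years); it has five Tuesdays when Tuesday falls among the first (month-length − 28) days — i.e. when February 1 is Tuesday in a leap year (never in a common year).
February 1 by year: 2099:Sun 2100:Mon 2101:Tue 2102:Wed 2103:Thu 2104:Fri 2105:Sun 2106:Mon 2107:Tue 2108:Wed 2109:Fri 2110:Sat 2111:Sun 2112:Mon 2113:Wed 2114:Thu 2115:Fri 2116:Sat 2117:Mon 2118:Tue 2119:Wed 2120:Thu 2121:Sat 2122:Sun 2123:Mon 2124:Tue✓ 2125:Thu 2126:Fri 2127:Sat 2128:Sun 2129:Tue 2130:Wed
Years with five Tuesdays: 2124 → 1.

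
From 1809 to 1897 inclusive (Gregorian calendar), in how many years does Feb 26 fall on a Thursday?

12

Track Feb 26's weekday year by year (advancing +1, or +2 across a Feb 29):
  1809: Sun  1810: Mon (+1)  1811: Tue (+1)  1812: Wed (+1)  1813: Fri (+2)
  1814: Sat (+1)  1815: Sun (+1)  1816: Mon (+1)  1817: Wed (+2)  1818: Thu (+1) ✓
  1819: Fri (+1)  1820: Sat (+1)  1821: Mon (+2)  1822: Tue (+1)  … (61 more years) …
  1884: Tue (+1)  1885: Thu (+2) ✓  1886: Fri (+1)  1887: Sat (+1)  1888: Sun (+1)
  1889: Tue (+2)  1890: Wed (+1)  1891: Thu (+1) ✓  1892: Fri (+1)  1893: Sun (+2)
  1894: Mon (+1)  1895: Tue (+1)  1896: Wed (+1)  1897: Fri (+2)
Thursday years: 1818, 1824, 1829, 1835, 1846, 1852, 1857, 1863, 1874, 1880, 1885, 1891 — 12 in total.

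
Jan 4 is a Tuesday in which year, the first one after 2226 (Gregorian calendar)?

From one year to the next, a fixed date's weekday advances by 1, or by 2 when a Feb 29 lies between the two dates.
2226: January 4 is Wednesday.
2227: Thursday (+1)
2228: Friday (+1)
2229: Sunday (+2)
2230: Monday (+1)
2231: Tuesday (+1)
Jan 4 falls on a Tuesday in 2231.

2231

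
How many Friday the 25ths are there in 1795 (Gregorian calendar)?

Check the 25th of each month of 1795: Jan 25: Sun, Feb 25: Wed, Mar 25: Wed, Apr 25: Sat, May 25: Mon, Jun 25: Thu, Jul 25: Sat, Aug 25: Tue, Sep 25: Fri, Oct 25: Sun, Nov 25: Wed, Dec 25: Fri.
Friday occurs in September, December — 2 months.

2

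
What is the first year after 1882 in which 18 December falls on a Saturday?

From one year to the next, a fixed date's weekday advances by 1, or by 2 when a Feb 29 lies between the two dates.
1882: December 18 is Monday.
1883: Tuesday (+1)
1884: Thursday (+2)
1885: Friday (+1)
1886: Saturday (+1)
18 December falls on a Saturday in 1886.

1886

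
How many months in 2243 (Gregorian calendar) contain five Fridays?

4

A month of length L has five Fridays iff its first Friday is on day ≤ L−28 (so day 1–3 in a 31-day month, 1–2 in a 30-day month, day 1 in a leap February).
Checking each month of 2243: Jan starts Sun (31d); Feb starts Wed (28d); Mar starts Wed (31d) ✓; Apr starts Sat (30d); May starts Mon (31d); Jun starts Thu (30d) ✓; Jul starts Sat (31d); Aug starts Tue (31d); Sep starts Fri (30d) ✓; Oct starts Sun (31d); Nov starts Wed (30d); Dec starts Fri (31d) ✓.
Five-Friday months: March, June, September, December → 4.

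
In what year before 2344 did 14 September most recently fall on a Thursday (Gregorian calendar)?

2339

From one year to the next, a fixed date's weekday advances by 1, or by 2 when a Feb 29 lies between the two dates.
2344: September 14 is Thursday.
2343: Tuesday (−2)
2342: Monday (−1)
2341: Sunday (−1)
2340: Saturday (−1)
2339: Thursday (−2)
14 September falls on a Thursday in 2339.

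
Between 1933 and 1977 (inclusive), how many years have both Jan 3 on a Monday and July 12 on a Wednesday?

2

Check each year's weekday for Jan 3 and July 12:
  1933: Tue/Wed  1934: Wed/Thu  1935: Thu/Fri  1936: Fri/Sun  1937: Sun/Mon  1938: Mon/Tue  1939: Tue/Wed  1940: Wed/Fri  1941: Fri/Sat  1942: Sat/Sun  1943: Sun/Mon  1944: Mon/Wed ✓  1945: Wed/Thu  1946: Thu/Fri  …(17 more)…  1964: Fri/Sun  1965: Sun/Mon  1966: Mon/Tue  1967: Tue/Wed  1968: Wed/Fri  1969: Fri/Sat  1970: Sat/Sun  1971: Sun/Mon  1972: Mon/Wed ✓  1973: Wed/Thu  1974: Thu/Fri  1975: Fri/Sat  1976: Sat/Mon  1977: Mon/Tue
Both conditions hold in: 1944, 1972 — 2.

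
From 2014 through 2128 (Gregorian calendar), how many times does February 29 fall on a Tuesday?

4

Leap years in 2014–2128: 28 of them.
Feb 29 weekday advances by 5 (mod 7) from one leap year to the next four years later (or differs when a century non-leap intervenes).
Leap-day weekdays: 2016:Mon 2020:Sat 2024:Thu 2028:Tue✓ 2032:Sun 2036:Fri 2040:Wed 2044:Mon 2048:Sat 2052:Thu 2056:Tue✓ 2060:Sun 2064:Fri 2068:Wed 2072:Mon 2076:Sat 2080:Thu 2084:Tue✓ 2088:Sun 2092:Fri 2096:Wed 2104:Fri 2108:Wed 2112:Mon 2116:Sat 2120:Thu 2124:Tue✓ 2128:Sun
Tuesday: 2028, 2056, 2084, 2124 → 4.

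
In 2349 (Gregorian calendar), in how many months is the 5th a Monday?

2

Check the 5th of each month of 2349: Jan 5: Wed, Feb 5: Sat, Mar 5: Sat, Apr 5: Tue, May 5: Thu, Jun 5: Sun, Jul 5: Tue, Aug 5: Fri, Sep 5: Mon, Oct 5: Wed, Nov 5: Sat, Dec 5: Mon.
Monday occurs in September, December — 2 months.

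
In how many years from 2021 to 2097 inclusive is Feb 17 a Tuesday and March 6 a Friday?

8

Check each year's weekday for Feb 17 and March 6:
  2021: Wed/Sat  2022: Thu/Sun  2023: Fri/Mon  2024: Sat/Wed  2025: Mon/Thu  2026: Tue/Fri ✓  2027: Wed/Sat  2028: Thu/Mon  2029: Sat/Tue  2030: Sun/Wed  2031: Mon/Thu  2032: Tue/Sat  2033: Thu/Sun  2034: Fri/Mon  …(49 more)…  2084: Thu/Mon  2085: Sat/Tue  2086: Sun/Wed  2087: Mon/Thu  2088: Tue/Sat  2089: Thu/Sun  2090: Fri/Mon  2091: Sat/Tue  2092: Sun/Thu  2093: Tue/Fri ✓  2094: Wed/Sat  2095: Thu/Sun  2096: Fri/Tue  2097: Sun/Wed
Both conditions hold in: 2026, 2037, 2043, 2054, 2065, 2071, 2082, 2093 — 8.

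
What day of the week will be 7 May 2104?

January 1, 2104 is a Tuesday.
May 7 is day 128 of the year, i.e. 127 days after Jan 1.
127 mod 7 = 1, so advance 1 weekday from Tuesday: Wednesday.

Wednesday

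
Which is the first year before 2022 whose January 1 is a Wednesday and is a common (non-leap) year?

2014

Jan 1 advances by 2 weekdays after a leap year and by 1 after a common year.
2022: Jan 1 is Saturday.
2021: Friday
2020: Wednesday (leap)
2019: Tuesday
2018: Monday
2017: Sunday
2016: Friday (leap)
2015: Thursday
2014: Wednesday
2014 begins on a Wednesday and is a common year.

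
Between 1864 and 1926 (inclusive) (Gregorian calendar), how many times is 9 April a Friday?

9

Track 9 April's weekday year by year (advancing +1, or +2 across a Feb 29):
  1864: Sat  1865: Sun (+1)  1866: Mon (+1)  1867: Tue (+1)  1868: Thu (+2)
  1869: Fri (+1) ✓  1870: Sat (+1)  1871: Sun (+1)  1872: Tue (+2)  1873: Wed (+1)
  1874: Thu (+1)  1875: Fri (+1) ✓  1876: Sun (+2)  1877: Mon (+1)  … (35 more years) …
  1913: Wed (+1)  1914: Thu (+1)  1915: Fri (+1) ✓  1916: Sun (+2)  1917: Mon (+1)
  1918: Tue (+1)  1919: Wed (+1)  1920: Fri (+2) ✓  1921: Sat (+1)  1922: Sun (+1)
  1923: Mon (+1)  1924: Wed (+2)  1925: Thu (+1)  1926: Fri (+1) ✓
Friday years: 1869, 1875, 1880, 1886, 1897, 1909, 1915, 1920, 1926 — 9 in total.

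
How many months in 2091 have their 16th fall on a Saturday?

Check the 16th of each month of 2091: Jan 16: Tue, Feb 16: Fri, Mar 16: Fri, Apr 16: Mon, May 16: Wed, Jun 16: Sat, Jul 16: Mon, Aug 16: Thu, Sep 16: Sun, Oct 16: Tue, Nov 16: Fri, Dec 16: Sun.
Saturday occurs in June — 1 month.

1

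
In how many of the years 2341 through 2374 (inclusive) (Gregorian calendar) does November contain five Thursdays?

10

November has 30 days; it has five Thursdays when Thursday falls among the first (month-length − 28) days — i.e. when November 1 is one of Thursday/Wednesday.
November 1 by year: 2341:Sat 2342:Sun 2343:Mon 2344:Wed✓ 2345:Thu✓ 2346:Fri 2347:Sat 2348:Mon 2349:Tue 2350:Wed✓ 2351:Thu✓ 2352:Sat 2353:Sun 2354:Mon 2355:Tue …(4 more)… 2360:Tue 2361:Wed✓ 2362:Thu✓ 2363:Fri 2364:Sun 2365:Mon 2366:Tue 2367:Wed✓ 2368:Fri 2369:Sat 2370:Sun 2371:Mon 2372:Wed✓ 2373:Thu✓ 2374:Fri
Years with five Thursdays: 2344, 2345, 2350, 2351, 2356, 2361, 2362, 2367, 2372, 2373 → 10.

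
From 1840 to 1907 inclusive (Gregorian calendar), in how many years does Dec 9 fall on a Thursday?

Track Dec 9's weekday year by year (advancing +1, or +2 across a Feb 29):
  1840: Wed  1841: Thu (+1) ✓  1842: Fri (+1)  1843: Sat (+1)  1844: Mon (+2)
  1845: Tue (+1)  1846: Wed (+1)  1847: Thu (+1) ✓  1848: Sat (+2)  1849: Sun (+1)
  1850: Mon (+1)  1851: Tue (+1)  1852: Thu (+2) ✓  1853: Fri (+1)  … (40 more years) …
  1894: Sun (+1)  1895: Mon (+1)  1896: Wed (+2)  1897: Thu (+1) ✓  1898: Fri (+1)
  1899: Sat (+1)  1900: Sun (+1)  1901: Mon (+1)  1902: Tue (+1)  1903: Wed (+1)
  1904: Fri (+2)  1905: Sat (+1)  1906: Sun (+1)  1907: Mon (+1)
Thursday years: 1841, 1847, 1852, 1858, 1869, 1875, 1880, 1886, 1897 — 9 in total.

9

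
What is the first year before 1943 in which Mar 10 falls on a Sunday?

From one year to the next, a fixed date's weekday advances by 1, or by 2 when a Feb 29 lies between the two dates.
1943: March 10 is Wednesday.
1942: Tuesday (−1)
1941: Monday (−1)
1940: Sunday (−1)
Mar 10 falls on a Sunday in 1940.

1940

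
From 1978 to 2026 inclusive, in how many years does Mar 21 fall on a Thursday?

7

Track Mar 21's weekday year by year (advancing +1, or +2 across a Feb 29):
  1978: Tue  1979: Wed (+1)  1980: Fri (+2)  1981: Sat (+1)  1982: Sun (+1)
  1983: Mon (+1)  1984: Wed (+2)  1985: Thu (+1) ✓  1986: Fri (+1)  1987: Sat (+1)
  1988: Mon (+2)  1989: Tue (+1)  1990: Wed (+1)  1991: Thu (+1) ✓  … (21 more years) …
  2013: Thu (+1) ✓  2014: Fri (+1)  2015: Sat (+1)  2016: Mon (+2)  2017: Tue (+1)
  2018: Wed (+1)  2019: Thu (+1) ✓  2020: Sat (+2)  2021: Sun (+1)  2022: Mon (+1)
  2023: Tue (+1)  2024: Thu (+2) ✓  2025: Fri (+1)  2026: Sat (+1)
Thursday years: 1985, 1991, 1996, 2002, 2013, 2019, 2024 — 7 in total.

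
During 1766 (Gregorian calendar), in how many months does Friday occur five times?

4

A month of length L has five Fridays iff its first Friday is on day ≤ L−28 (so day 1–3 in a 31-day month, 1–2 in a 30-day month, day 1 in a leap February).
Checking each month of 1766: Jan starts Wed (31d) ✓; Feb starts Sat (28d); Mar starts Sat (31d); Apr starts Tue (30d); May starts Thu (31d) ✓; Jun starts Sun (30d); Jul starts Tue (31d); Aug starts Fri (31d) ✓; Sep starts Mon (30d); Oct starts Wed (31d) ✓; Nov starts Sat (30d); Dec starts Mon (31d).
Five-Friday months: January, May, August, October → 4.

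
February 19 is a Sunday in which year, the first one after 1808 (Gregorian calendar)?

From one year to the next, a fixed date's weekday advances by 1, or by 2 when a Feb 29 lies between the two dates.
1808: February 19 is Friday.
1809: Sunday (+2)
February 19 falls on a Sunday in 1809.

1809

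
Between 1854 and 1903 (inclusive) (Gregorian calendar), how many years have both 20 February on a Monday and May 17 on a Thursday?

2

Check each year's weekday for 20 February and May 17:
  1854: Mon/Wed  1855: Tue/Thu  1856: Wed/Sat  1857: Fri/Sun  1858: Sat/Mon  1859: Sun/Tue  1860: Mon/Thu ✓  1861: Wed/Fri  1862: Thu/Sat  1863: Fri/Sun  1864: Sat/Tue  1865: Mon/Wed  1866: Tue/Thu  1867: Wed/Fri  …(22 more)…  1890: Thu/Sat  1891: Fri/Sun  1892: Sat/Tue  1893: Mon/Wed  1894: Tue/Thu  1895: Wed/Fri  1896: Thu/Sun  1897: Sat/Mon  1898: Sun/Tue  1899: Mon/Wed  1900: Tue/Thu  1901: Wed/Fri  1902: Thu/Sat  1903: Fri/Sun
Both conditions hold in: 1860, 1888 — 2.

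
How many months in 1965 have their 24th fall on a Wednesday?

Check the 24th of each month of 1965: Jan 24: Sun, Feb 24: Wed, Mar 24: Wed, Apr 24: Sat, May 24: Mon, Jun 24: Thu, Jul 24: Sat, Aug 24: Tue, Sep 24: Fri, Oct 24: Sun, Nov 24: Wed, Dec 24: Fri.
Wednesday occurs in February, March, November — 3 months.

3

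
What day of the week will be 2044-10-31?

January 1, 2044 is a Friday.
October 31 is day 305 of the year, i.e. 304 days after Jan 1.
304 mod 7 = 3, so advance 3 weekdays from Friday: Monday.

Monday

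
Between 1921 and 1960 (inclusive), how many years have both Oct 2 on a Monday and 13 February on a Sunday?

1

Check each year's weekday for Oct 2 and 13 February:
  1921: Sun/Sun  1922: Mon/Mon  1923: Tue/Tue  1924: Thu/Wed  1925: Fri/Fri  1926: Sat/Sat  1927: Sun/Sun  1928: Tue/Mon  1929: Wed/Wed  1930: Thu/Thu  1931: Fri/Fri  1932: Sun/Sat  1933: Mon/Mon  1934: Tue/Tue  …(12 more)…  1947: Thu/Thu  1948: Sat/Fri  1949: Sun/Sun  1950: Mon/Mon  1951: Tue/Tue  1952: Thu/Wed  1953: Fri/Fri  1954: Sat/Sat  1955: Sun/Sun  1956: Tue/Mon  1957: Wed/Wed  1958: Thu/Thu  1959: Fri/Fri  1960: Sun/Sat
Both conditions hold in: 1944 — 1.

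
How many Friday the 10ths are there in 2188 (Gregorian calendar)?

Check the 10th of each month of 2188: Jan 10: Thu, Feb 10: Sun, Mar 10: Mon, Apr 10: Thu, May 10: Sat, Jun 10: Tue, Jul 10: Thu, Aug 10: Sun, Sep 10: Wed, Oct 10: Fri, Nov 10: Mon, Dec 10: Wed.
Friday occurs in October — 1 month.

1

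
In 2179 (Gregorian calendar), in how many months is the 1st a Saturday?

1

Check the 1st of each month of 2179: Jan 1: Fri, Feb 1: Mon, Mar 1: Mon, Apr 1: Thu, May 1: Sat, Jun 1: Tue, Jul 1: Thu, Aug 1: Sun, Sep 1: Wed, Oct 1: Fri, Nov 1: Mon, Dec 1: Wed.
Saturday occurs in May — 1 month.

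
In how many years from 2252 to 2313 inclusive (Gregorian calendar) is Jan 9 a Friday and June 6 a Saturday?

6

Check each year's weekday for Jan 9 and June 6:
  2252: Fri/Sun  2253: Sun/Mon  2254: Mon/Tue  2255: Tue/Wed  2256: Wed/Fri  2257: Fri/Sat ✓  2258: Sat/Sun  2259: Sun/Mon  2260: Mon/Wed  2261: Wed/Thu  2262: Thu/Fri  2263: Fri/Sat ✓  2264: Sat/Mon  2265: Mon/Tue  …(34 more)…  2300: Tue/Wed  2301: Wed/Thu  2302: Thu/Fri  2303: Fri/Sat ✓  2304: Sat/Mon  2305: Mon/Tue  2306: Tue/Wed  2307: Wed/Thu  2308: Thu/Sat  2309: Sat/Sun  2310: Sun/Mon  2311: Mon/Tue  2312: Tue/Thu  2313: Thu/Fri
Both conditions hold in: 2257, 2263, 2274, 2285, 2291, 2303 — 6.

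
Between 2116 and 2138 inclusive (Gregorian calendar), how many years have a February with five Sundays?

February has 28 days (29 in leap years); it has five Sundays when Sunday falls among the first (month-length − 28) days — i.e. when February 1 is Sunday in a leap year (never in a common year).
February 1 by year: 2116:Sat 2117:Mon 2118:Tue 2119:Wed 2120:Thu 2121:Sat 2122:Sun 2123:Mon 2124:Tue 2125:Thu 2126:Fri 2127:Sat 2128:Sun✓ 2129:Tue 2130:Wed 2131:Thu 2132:Fri 2133:Sun 2134:Mon 2135:Tue 2136:Wed 2137:Fri 2138:Sat
Years with five Sundays: 2128 → 1.

1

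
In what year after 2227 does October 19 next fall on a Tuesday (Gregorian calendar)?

From one year to the next, a fixed date's weekday advances by 1, or by 2 when a Feb 29 lies between the two dates.
2227: October 19 is Friday.
2228: Sunday (+2)
2229: Monday (+1)
2230: Tuesday (+1)
October 19 falls on a Tuesday in 2230.

2230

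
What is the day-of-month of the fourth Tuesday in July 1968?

23

July 1, 1968 is a Monday, so the first Tuesday is the 2nd.
The fourth Tuesday is 2 + 21 = 23.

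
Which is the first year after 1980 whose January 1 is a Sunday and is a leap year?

Jan 1 advances by 2 weekdays after a leap year and by 1 after a common year.
1980: Jan 1 is Tuesday (leap).
1981: Thursday
1982: Friday
1983: Saturday
1984: Sunday (leap)
1984 begins on a Sunday and is a leap year.

1984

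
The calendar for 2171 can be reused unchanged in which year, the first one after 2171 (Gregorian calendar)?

2182

Two years share a calendar iff Jan 1 falls on the same weekday and both are leap or both are common. 2171: Jan 1 is Tuesday, common year.
2172: Jan 1 Wednesday, leap
2173: Jan 1 Friday, common
2174: Jan 1 Saturday, common
2175: Jan 1 Sunday, common
2176: Jan 1 Monday, leap
2177: Jan 1 Wednesday, common
2178: Jan 1 Thursday, common
2179: Jan 1 Friday, common
2180: Jan 1 Saturday, leap
2181: Jan 1 Monday, common
2182: Jan 1 Tuesday, common
2182 matches on both conditions.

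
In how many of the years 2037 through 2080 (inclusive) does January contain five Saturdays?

19

January has 31 days; it has five Saturdays when Saturday falls among the first (month-length − 28) days — i.e. when January 1 is one of Saturday/Friday/Thursday.
January 1 by year: 2037:Thu✓ 2038:Fri✓ 2039:Sat✓ 2040:Sun 2041:Tue 2042:Wed 2043:Thu✓ 2044:Fri✓ 2045:Sun 2046:Mon 2047:Tue 2048:Wed 2049:Fri✓ 2050:Sat✓ 2051:Sun …(14 more)… 2066:Fri✓ 2067:Sat✓ 2068:Sun 2069:Tue 2070:Wed 2071:Thu✓ 2072:Fri✓ 2073:Sun 2074:Mon 2075:Tue 2076:Wed 2077:Fri✓ 2078:Sat✓ 2079:Sun 2080:Mon
Years with five Saturdays: 2037, 2038, 2039, 2043, 2044, 2049, 2050, 2054, 2055, 2056, 2060, 2061, 2065, 2066, 2067, 2071, 2072, 2077, 2078 → 19.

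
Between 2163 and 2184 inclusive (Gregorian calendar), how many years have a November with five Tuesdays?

November has 30 days; it has five Tuesdays when Tuesday falls among the first (month-length − 28) days — i.e. when November 1 is one of Tuesday/Monday.
November 1 by year: 2163:Tue✓ 2164:Thu 2165:Fri 2166:Sat 2167:Sun 2168:Tue✓ 2169:Wed 2170:Thu 2171:Fri 2172:Sun 2173:Mon✓ 2174:Tue✓ 2175:Wed 2176:Fri 2177:Sat 2178:Sun 2179:Mon✓ 2180:Wed 2181:Thu 2182:Fri 2183:Sat 2184:Mon✓
Years with five Tuesdays: 2163, 2168, 2173, 2174, 2179, 2184 → 6.

6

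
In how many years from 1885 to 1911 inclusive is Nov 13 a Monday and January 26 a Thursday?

Check each year's weekday for Nov 13 and January 26:
  1885: Fri/Mon  1886: Sat/Tue  1887: Sun/Wed  1888: Tue/Thu  1889: Wed/Sat  1890: Thu/Sun  1891: Fri/Mon  1892: Sun/Tue  1893: Mon/Thu ✓  1894: Tue/Fri  1895: Wed/Sat  1896: Fri/Sun  1897: Sat/Tue  1898: Sun/Wed  1899: Mon/Thu ✓  1900: Tue/Fri  1901: Wed/Sat  1902: Thu/Sun  1903: Fri/Mon  1904: Sun/Tue  1905: Mon/Thu ✓  1906: Tue/Fri  1907: Wed/Sat  1908: Fri/Sun  1909: Sat/Tue  1910: Sun/Wed  1911: Mon/Thu ✓
Both conditions hold in: 1893, 1899, 1905, 1911 — 4.

4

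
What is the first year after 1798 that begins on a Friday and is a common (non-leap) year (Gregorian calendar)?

Jan 1 advances by 2 weekdays after a leap year and by 1 after a common year.
1798: Jan 1 is Monday.
1799: Tuesday
1800: Wednesday
1801: Thursday
1802: Friday
1802 begins on a Friday and is a common year.

1802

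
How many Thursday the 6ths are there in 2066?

Check the 6th of each month of 2066: Jan 6: Wed, Feb 6: Sat, Mar 6: Sat, Apr 6: Tue, May 6: Thu, Jun 6: Sun, Jul 6: Tue, Aug 6: Fri, Sep 6: Mon, Oct 6: Wed, Nov 6: Sat, Dec 6: Mon.
Thursday occurs in May — 1 month.

1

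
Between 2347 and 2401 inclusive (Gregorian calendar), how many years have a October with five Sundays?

October has 31 days; it has five Sundays when Sunday falls among the first (month-length − 28) days — i.e. when October 1 is one of Sunday/Saturday/Friday.
October 1 by year: 2347:Wed 2348:Fri✓ 2349:Sat✓ 2350:Sun✓ 2351:Mon 2352:Wed 2353:Thu 2354:Fri✓ 2355:Sat✓ 2356:Mon 2357:Tue 2358:Wed 2359:Thu 2360:Sat✓ 2361:Sun✓ …(25 more)… 2387:Thu 2388:Sat✓ 2389:Sun✓ 2390:Mon 2391:Tue 2392:Thu 2393:Fri✓ 2394:Sat✓ 2395:Sun✓ 2396:Tue 2397:Wed 2398:Thu 2399:Fri✓ 2400:Sun✓ 2401:Mon
Years with five Sundays: 2348, 2349, 2350, 2354, 2355, 2360, 2361, 2365, 2366, 2367, 2371, 2372, 2376, 2377, 2378, 2382, 2383, 2388, 2389, 2393, 2394, 2395, 2399, 2400 → 24.

24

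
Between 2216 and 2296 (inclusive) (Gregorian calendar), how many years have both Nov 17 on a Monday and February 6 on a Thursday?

9

Check each year's weekday for Nov 17 and February 6:
  2216: Sun/Tue  2217: Mon/Thu ✓  2218: Tue/Fri  2219: Wed/Sat  2220: Fri/Sun  2221: Sat/Tue  2222: Sun/Wed  2223: Mon/Thu ✓  2224: Wed/Fri  2225: Thu/Sun  2226: Fri/Mon  2227: Sat/Tue  2228: Mon/Wed  2229: Tue/Fri  …(53 more)…  2283: Sat/Tue  2284: Mon/Wed  2285: Tue/Fri  2286: Wed/Sat  2287: Thu/Sun  2288: Sat/Mon  2289: Sun/Wed  2290: Mon/Thu ✓  2291: Tue/Fri  2292: Thu/Sat  2293: Fri/Mon  2294: Sat/Tue  2295: Sun/Wed  2296: Tue/Thu
Both conditions hold in: 2217, 2223, 2234, 2245, 2251, 2262, 2273, 2279, 2290 — 9.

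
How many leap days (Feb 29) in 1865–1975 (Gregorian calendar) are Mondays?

Leap years in 1865–1975: 26 of them.
Feb 29 weekday advances by 5 (mod 7) from one leap year to the next four years later (or differs when a century non-leap intervenes).
Leap-day weekdays: 1868:Sat 1872:Thu 1876:Tue 1880:Sun 1884:Fri 1888:Wed 1892:Mon✓ 1896:Sat 1904:Mon✓ 1908:Sat 1912:Thu 1916:Tue 1920:Sun 1924:Fri 1928:Wed 1932:Mon✓ 1936:Sat 1940:Thu 1944:Tue 1948:Sun 1952:Fri 1956:Wed 1960:Mon✓ 1964:Sat 1968:Thu 1972:Tue
Monday: 1892, 1904, 1932, 1960 → 4.

4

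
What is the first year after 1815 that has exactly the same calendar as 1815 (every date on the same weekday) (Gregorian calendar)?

Two years share a calendar iff Jan 1 falls on the same weekday and both are leap or both are common. 1815: Jan 1 is Sunday, common year.
1816: Jan 1 Monday, leap
1817: Jan 1 Wednesday, common
1818: Jan 1 Thursday, common
1819: Jan 1 Friday, common
1820: Jan 1 Saturday, leap
1821: Jan 1 Monday, common
1822: Jan 1 Tuesday, common
1823: Jan 1 Wednesday, common
1824: Jan 1 Thursday, leap
1825: Jan 1 Saturday, common
1826: Jan 1 Sunday, common
1826 matches on both conditions.

1826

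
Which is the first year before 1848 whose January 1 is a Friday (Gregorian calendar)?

1847

Jan 1 advances by 2 weekdays after a leap year and by 1 after a common year.
1848: Jan 1 is Saturday (leap).
1847: Friday
1847 begins on a Friday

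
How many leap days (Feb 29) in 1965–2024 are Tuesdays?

Leap years in 1965–2024: 15 of them.
Feb 29 weekday advances by 5 (mod 7) from one leap year to the next four years later (or differs when a century non-leap intervenes).
Leap-day weekdays: 1968:Thu 1972:Tue✓ 1976:Sun 1980:Fri 1984:Wed 1988:Mon 1992:Sat 1996:Thu 2000:Tue✓ 2004:Sun 2008:Fri 2012:Wed 2016:Mon 2020:Sat 2024:Thu
Tuesday: 1972, 2000 → 2.

2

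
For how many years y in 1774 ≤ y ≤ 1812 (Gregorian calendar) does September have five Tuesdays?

12

September has 30 days; it has five Tuesdays when Tuesday falls among the first (month-length − 28) days — i.e. when September 1 is one of Tuesday/Monday.
September 1 by year: 1774:Thu 1775:Fri 1776:Sun 1777:Mon✓ 1778:Tue✓ 1779:Wed 1780:Fri 1781:Sat 1782:Sun 1783:Mon✓ 1784:Wed 1785:Thu 1786:Fri 1787:Sat 1788:Mon✓ …(9 more)… 1798:Sat 1799:Sun 1800:Mon✓ 1801:Tue✓ 1802:Wed 1803:Thu 1804:Sat 1805:Sun 1806:Mon✓ 1807:Tue✓ 1808:Thu 1809:Fri 1810:Sat 1811:Sun 1812:Tue✓
Years with five Tuesdays: 1777, 1778, 1783, 1788, 1789, 1794, 1795, 1800, 1801, 1806, 1807, 1812 → 12.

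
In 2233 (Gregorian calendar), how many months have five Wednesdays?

4

A month of length L has five Wednesdays iff its first Wednesday is on day ≤ L−28 (so day 1–3 in a 31-day month, 1–2 in a 30-day month, day 1 in a leap February).
Checking each month of 2233: Jan starts Tue (31d) ✓; Feb starts Fri (28d); Mar starts Fri (31d); Apr starts Mon (30d); May starts Wed (31d) ✓; Jun starts Sat (30d); Jul starts Mon (31d) ✓; Aug starts Thu (31d); Sep starts Sun (30d); Oct starts Tue (31d) ✓; Nov starts Fri (30d); Dec starts Sun (31d).
Five-Wednesday months: January, May, July, October → 4.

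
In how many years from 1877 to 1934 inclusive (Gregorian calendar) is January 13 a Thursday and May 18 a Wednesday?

Check each year's weekday for January 13 and May 18:
  1877: Sat/Fri  1878: Sun/Sat  1879: Mon/Sun  1880: Tue/Tue  1881: Thu/Wed ✓  1882: Fri/Thu  1883: Sat/Fri  1884: Sun/Sun  1885: Tue/Mon  1886: Wed/Tue  1887: Thu/Wed ✓  1888: Fri/Fri  1889: Sun/Sat  1890: Mon/Sun  …(30 more)…  1921: Thu/Wed ✓  1922: Fri/Thu  1923: Sat/Fri  1924: Sun/Sun  1925: Tue/Mon  1926: Wed/Tue  1927: Thu/Wed ✓  1928: Fri/Fri  1929: Sun/Sat  1930: Mon/Sun  1931: Tue/Mon  1932: Wed/Wed  1933: Fri/Thu  1934: Sat/Fri
Both conditions hold in: 1881, 1887, 1898, 1910, 1921, 1927 — 6.

6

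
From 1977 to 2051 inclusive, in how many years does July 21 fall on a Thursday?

12

Track July 21's weekday year by year (advancing +1, or +2 across a Feb 29):
  1977: Thu ✓  1978: Fri (+1)  1979: Sat (+1)  1980: Mon (+2)  1981: Tue (+1)
  1982: Wed (+1)  1983: Thu (+1) ✓  1984: Sat (+2)  1985: Sun (+1)  1986: Mon (+1)
  1987: Tue (+1)  1988: Thu (+2) ✓  1989: Fri (+1)  1990: Sat (+1)  … (47 more years) …
  2038: Wed (+1)  2039: Thu (+1) ✓  2040: Sat (+2)  2041: Sun (+1)  2042: Mon (+1)
  2043: Tue (+1)  2044: Thu (+2) ✓  2045: Fri (+1)  2046: Sat (+1)  2047: Sun (+1)
  2048: Tue (+2)  2049: Wed (+1)  2050: Thu (+1) ✓  2051: Fri (+1)
Thursday years: 1977, 1983, 1988, 1994, 2005, 2011, 2016, 2022, 2033, 2039, 2044, 2050 — 12 in total.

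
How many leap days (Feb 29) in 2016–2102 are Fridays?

3

Leap years in 2016–2102: 21 of them.
Feb 29 weekday advances by 5 (mod 7) from one leap year to the next four years later (or differs when a century non-leap intervenes).
Leap-day weekdays: 2016:Mon 2020:Sat 2024:Thu 2028:Tue 2032:Sun 2036:Fri✓ 2040:Wed 2044:Mon 2048:Sat 2052:Thu 2056:Tue 2060:Sun 2064:Fri✓ 2068:Wed 2072:Mon 2076:Sat 2080:Thu 2084:Tue 2088:Sun 2092:Fri✓ 2096:Wed
Friday: 2036, 2064, 2092 → 3.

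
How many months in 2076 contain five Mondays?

A month of length L has five Mondays iff its first Monday is on day ≤ L−28 (so day 1–3 in a 31-day month, 1–2 in a 30-day month, day 1 in a leap February).
Checking each month of 2076: Jan starts Wed (31d); Feb starts Sat (29d); Mar starts Sun (31d) ✓; Apr starts Wed (30d); May starts Fri (31d); Jun starts Mon (30d) ✓; Jul starts Wed (31d); Aug starts Sat (31d) ✓; Sep starts Tue (30d); Oct starts Thu (31d); Nov starts Sun (30d) ✓; Dec starts Tue (31d).
Five-Monday months: March, June, August, November → 4.

4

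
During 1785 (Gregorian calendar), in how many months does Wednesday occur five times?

4

A month of length L has five Wednesdays iff its first Wednesday is on day ≤ L−28 (so day 1–3 in a 31-day month, 1–2 in a 30-day month, day 1 in a leap February).
Checking each month of 1785: Jan starts Sat (31d); Feb starts Tue (28d); Mar starts Tue (31d) ✓; Apr starts Fri (30d); May starts Sun (31d); Jun starts Wed (30d) ✓; Jul starts Fri (31d); Aug starts Mon (31d) ✓; Sep starts Thu (30d); Oct starts Sat (31d); Nov starts Tue (30d) ✓; Dec starts Thu (31d).
Five-Wednesday months: March, June, August, November → 4.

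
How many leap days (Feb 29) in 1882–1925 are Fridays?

2

Leap years in 1882–1925: 10 of them.
Feb 29 weekday advances by 5 (mod 7) from one leap year to the next four years later (or differs when a century non-leap intervenes).
Leap-day weekdays: 1884:Fri✓ 1888:Wed 1892:Mon 1896:Sat 1904:Mon 1908:Sat 1912:Thu 1916:Tue 1920:Sun 1924:Fri✓
Friday: 1884, 1924 → 2.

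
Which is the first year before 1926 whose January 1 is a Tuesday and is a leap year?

Jan 1 advances by 2 weekdays after a leap year and by 1 after a common year.
1926: Jan 1 is Friday.
1925: Thursday
1924: Tuesday (leap)
1924 begins on a Tuesday and is a leap year.

1924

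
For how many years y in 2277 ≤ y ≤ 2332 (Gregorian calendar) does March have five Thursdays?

25

March has 31 days; it has five Thursdays when Thursday falls among the first (month-length − 28) days — i.e. when March 1 is one of Thursday/Wednesday/Tuesday.
March 1 by year: 2277:Thu✓ 2278:Fri 2279:Sat 2280:Mon 2281:Tue✓ 2282:Wed✓ 2283:Thu✓ 2284:Sat 2285:Sun 2286:Mon 2287:Tue✓ 2288:Thu✓ 2289:Fri 2290:Sat 2291:Sun …(26 more)… 2318:Fri 2319:Sat 2320:Mon 2321:Tue✓ 2322:Wed✓ 2323:Thu✓ 2324:Sat 2325:Sun 2326:Mon 2327:Tue✓ 2328:Thu✓ 2329:Fri 2330:Sat 2331:Sun 2332:Tue✓
Years with five Thursdays: 2277, 2281, 2282, 2283, 2287, 2288, 2292, 2293, 2294, 2298, 2299, 2300, 2304, 2305, 2306, 2310, 2311, 2316, 2317, 2321, 2322, 2323, 2327, 2328, 2332 → 25.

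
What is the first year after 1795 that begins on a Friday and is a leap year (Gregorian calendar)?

Jan 1 advances by 2 weekdays after a leap year and by 1 after a common year.
1795: Jan 1 is Thursday.
1796: Friday (leap)
1796 begins on a Friday and is a leap year.

1796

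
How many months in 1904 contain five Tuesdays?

A month of length L has five Tuesdays iff its first Tuesday is on day ≤ L−28 (so day 1–3 in a 31-day month, 1–2 in a 30-day month, day 1 in a leap February).
Checking each month of 1904: Jan starts Fri (31d); Feb starts Mon (29d); Mar starts Tue (31d) ✓; Apr starts Fri (30d); May starts Sun (31d) ✓; Jun starts Wed (30d); Jul starts Fri (31d); Aug starts Mon (31d) ✓; Sep starts Thu (30d); Oct starts Sat (31d); Nov starts Tue (30d) ✓; Dec starts Thu (31d).
Five-Tuesday months: March, May, August, November → 4.

4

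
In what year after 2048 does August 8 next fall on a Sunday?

2049

From one year to the next, a fixed date's weekday advances by 1, or by 2 when a Feb 29 lies between the two dates.
2048: August 8 is Saturday.
2049: Sunday (+1)
August 8 falls on a Sunday in 2049.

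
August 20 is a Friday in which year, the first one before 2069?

2066

From one year to the next, a fixed date's weekday advances by 1, or by 2 when a Feb 29 lies between the two dates.
2069: August 20 is Tuesday.
2068: Monday (−1)
2067: Saturday (−2)
2066: Friday (−1)
August 20 falls on a Friday in 2066.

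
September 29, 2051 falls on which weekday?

January 1, 2051 is a Sunday.
September 29 is day 272 of the year, i.e. 271 days after Jan 1.
271 mod 7 = 5, so advance 5 weekdays from Sunday: Friday.

Friday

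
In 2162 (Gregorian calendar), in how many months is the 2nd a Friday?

Check the 2nd of each month of 2162: Jan 2: Sat, Feb 2: Tue, Mar 2: Tue, Apr 2: Fri, May 2: Sun, Jun 2: Wed, Jul 2: Fri, Aug 2: Mon, Sep 2: Thu, Oct 2: Sat, Nov 2: Tue, Dec 2: Thu.
Friday occurs in April, July — 2 months.

2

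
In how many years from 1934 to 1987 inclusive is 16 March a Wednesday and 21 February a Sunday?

Check each year's weekday for 16 March and 21 February:
  1934: Fri/Wed  1935: Sat/Thu  1936: Mon/Fri  1937: Tue/Sun  1938: Wed/Mon  1939: Thu/Tue  1940: Sat/Wed  1941: Sun/Fri  1942: Mon/Sat  1943: Tue/Sun  1944: Thu/Mon  1945: Fri/Wed  1946: Sat/Thu  1947: Sun/Fri  …(26 more)…  1974: Sat/Thu  1975: Sun/Fri  1976: Tue/Sat  1977: Wed/Mon  1978: Thu/Tue  1979: Fri/Wed  1980: Sun/Thu  1981: Mon/Sat  1982: Tue/Sun  1983: Wed/Mon  1984: Fri/Tue  1985: Sat/Thu  1986: Sun/Fri  1987: Mon/Sat
Both conditions hold in: 1960 — 1.

1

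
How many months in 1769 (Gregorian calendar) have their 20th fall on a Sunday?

Check the 20th of each month of 1769: Jan 20: Fri, Feb 20: Mon, Mar 20: Mon, Apr 20: Thu, May 20: Sat, Jun 20: Tue, Jul 20: Thu, Aug 20: Sun, Sep 20: Wed, Oct 20: Fri, Nov 20: Mon, Dec 20: Wed.
Sunday occurs in August — 1 month.

1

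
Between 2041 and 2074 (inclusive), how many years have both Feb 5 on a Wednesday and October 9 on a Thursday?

Check each year's weekday for Feb 5 and October 9:
  2041: Tue/Wed  2042: Wed/Thu ✓  2043: Thu/Fri  2044: Fri/Sun  2045: Sun/Mon  2046: Mon/Tue  2047: Tue/Wed  2048: Wed/Fri  2049: Fri/Sat  2050: Sat/Sun  2051: Sun/Mon  2052: Mon/Wed  2053: Wed/Thu ✓  2054: Thu/Fri  …(6 more)…  2061: Sat/Sun  2062: Sun/Mon  2063: Mon/Tue  2064: Tue/Thu  2065: Thu/Fri  2066: Fri/Sat  2067: Sat/Sun  2068: Sun/Tue  2069: Tue/Wed  2070: Wed/Thu ✓  2071: Thu/Fri  2072: Fri/Sun  2073: Sun/Mon  2074: Mon/Tue
Both conditions hold in: 2042, 2053, 2059, 2070 — 4.

4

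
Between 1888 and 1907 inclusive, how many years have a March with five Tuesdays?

March has 31 days; it has five Tuesdays when Tuesday falls among the first (month-length − 28) days — i.e. when March 1 is one of Tuesday/Monday/Sunday.
March 1 by year: 1888:Thu 1889:Fri 1890:Sat 1891:Sun✓ 1892:Tue✓ 1893:Wed 1894:Thu 1895:Fri 1896:Sun✓ 1897:Mon✓ 1898:Tue✓ 1899:Wed 1900:Thu 1901:Fri 1902:Sat 1903:Sun✓ 1904:Tue✓ 1905:Wed 1906:Thu 1907:Fri
Years with five Tuesdays: 1891, 1892, 1896, 1897, 1898, 1903, 1904 → 7.

7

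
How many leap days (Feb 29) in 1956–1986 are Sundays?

Leap years in 1956–1986: 8 of them.
Feb 29 weekday advances by 5 (mod 7) from one leap year to the next four years later (or differs when a century non-leap intervenes).
Leap-day weekdays: 1956:Wed 1960:Mon 1964:Sat 1968:Thu 1972:Tue 1976:Sun✓ 1980:Fri 1984:Wed
Sunday: 1976 → 1.

1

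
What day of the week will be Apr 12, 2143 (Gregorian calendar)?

January 1, 2143 is a Tuesday.
April 12 is day 102 of the year, i.e. 101 days after Jan 1.
101 mod 7 = 3, so advance 3 weekdays from Tuesday: Friday.

Friday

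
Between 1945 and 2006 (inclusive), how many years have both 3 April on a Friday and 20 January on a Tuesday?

6

Check each year's weekday for 3 April and 20 January:
  1945: Tue/Sat  1946: Wed/Sun  1947: Thu/Mon  1948: Sat/Tue  1949: Sun/Thu  1950: Mon/Fri  1951: Tue/Sat  1952: Thu/Sun  1953: Fri/Tue ✓  1954: Sat/Wed  1955: Sun/Thu  1956: Tue/Fri  1957: Wed/Sun  1958: Thu/Mon  …(34 more)…  1993: Sat/Wed  1994: Sun/Thu  1995: Mon/Fri  1996: Wed/Sat  1997: Thu/Mon  1998: Fri/Tue ✓  1999: Sat/Wed  2000: Mon/Thu  2001: Tue/Sat  2002: Wed/Sun  2003: Thu/Mon  2004: Sat/Tue  2005: Sun/Thu  2006: Mon/Fri
Both conditions hold in: 1953, 1959, 1970, 1981, 1987, 1998 — 6.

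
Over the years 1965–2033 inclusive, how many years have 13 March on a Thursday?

10

Track 13 March's weekday year by year (advancing +1, or +2 across a Feb 29):
  1965: Sat  1966: Sun (+1)  1967: Mon (+1)  1968: Wed (+2)  1969: Thu (+1) ✓
  1970: Fri (+1)  1971: Sat (+1)  1972: Mon (+2)  1973: Tue (+1)  1974: Wed (+1)
  1975: Thu (+1) ✓  1976: Sat (+2)  1977: Sun (+1)  1978: Mon (+1)  … (41 more years) …
  2020: Fri (+2)  2021: Sat (+1)  2022: Sun (+1)  2023: Mon (+1)  2024: Wed (+2)
  2025: Thu (+1) ✓  2026: Fri (+1)  2027: Sat (+1)  2028: Mon (+2)  2029: Tue (+1)
  2030: Wed (+1)  2031: Thu (+1) ✓  2032: Sat (+2)  2033: Sun (+1)
Thursday years: 1969, 1975, 1980, 1986, 1997, 2003, 2008, 2014, 2025, 2031 — 10 in total.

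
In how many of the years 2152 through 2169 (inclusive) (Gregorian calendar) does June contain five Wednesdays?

5

June has 30 days; it has five Wednesdays when Wednesday falls among the first (month-length − 28) days — i.e. when June 1 is one of Wednesday/Tuesday.
June 1 by year: 2152:Thu 2153:Fri 2154:Sat 2155:Sun 2156:Tue✓ 2157:Wed✓ 2158:Thu 2159:Fri 2160:Sun 2161:Mon 2162:Tue✓ 2163:Wed✓ 2164:Fri 2165:Sat 2166:Sun 2167:Mon 2168:Wed✓ 2169:Thu
Years with five Wednesdays: 2156, 2157, 2162, 2163, 2168 → 5.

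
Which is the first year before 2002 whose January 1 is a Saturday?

Jan 1 advances by 2 weekdays after a leap year and by 1 after a common year.
2002: Jan 1 is Tuesday.
2001: Monday
2000: Saturday (leap)
2000 begins on a Saturday

2000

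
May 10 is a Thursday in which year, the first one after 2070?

2074

From one year to the next, a fixed date's weekday advances by 1, or by 2 when a Feb 29 lies between the two dates.
2070: May 10 is Saturday.
2071: Sunday (+1)
2072: Tuesday (+2)
2073: Wednesday (+1)
2074: Thursday (+1)
May 10 falls on a Thursday in 2074.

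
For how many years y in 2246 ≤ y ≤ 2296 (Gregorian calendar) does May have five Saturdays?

May has 31 days; it has five Saturdays when Saturday falls among the first (month-length − 28) days — i.e. when May 1 is one of Saturday/Friday/Thursday.
May 1 by year: 2246:Fri✓ 2247:Sat✓ 2248:Mon 2249:Tue 2250:Wed 2251:Thu✓ 2252:Sat✓ 2253:Sun 2254:Mon 2255:Tue 2256:Thu✓ 2257:Fri✓ 2258:Sat✓ 2259:Sun 2260:Tue …(21 more)… 2282:Mon 2283:Tue 2284:Thu✓ 2285:Fri✓ 2286:Sat✓ 2287:Sun 2288:Tue 2289:Wed 2290:Thu✓ 2291:Fri✓ 2292:Sun 2293:Mon 2294:Tue 2295:Wed 2296:Fri✓
Years with five Saturdays: 2246, 2247, 2251, 2252, 2256, 2257, 2258, 2262, 2263, 2268, 2269, 2273, 2274, 2275, 2279, 2280, 2284, 2285, 2286, 2290, 2291, 2296 → 22.

22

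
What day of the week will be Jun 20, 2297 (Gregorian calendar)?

January 1, 2297 is a Friday.
June 20 is day 171 of the year, i.e. 170 days after Jan 1.
170 mod 7 = 2, so advance 2 weekdays from Friday: Sunday.

Sunday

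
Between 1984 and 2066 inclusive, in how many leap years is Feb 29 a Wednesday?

3

Leap years in 1984–2066: 21 of them.
Feb 29 weekday advances by 5 (mod 7) from one leap year to the next four years later (or differs when a century non-leap intervenes).
Leap-day weekdays: 1984:Wed✓ 1988:Mon 1992:Sat 1996:Thu 2000:Tue 2004:Sun 2008:Fri 2012:Wed✓ 2016:Mon 2020:Sat 2024:Thu 2028:Tue 2032:Sun 2036:Fri 2040:Wed✓ 2044:Mon 2048:Sat 2052:Thu 2056:Tue 2060:Sun 2064:Fri
Wednesday: 1984, 2012, 2040 → 3.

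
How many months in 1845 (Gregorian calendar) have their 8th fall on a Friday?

Check the 8th of each month of 1845: Jan 8: Wed, Feb 8: Sat, Mar 8: Sat, Apr 8: Tue, May 8: Thu, Jun 8: Sun, Jul 8: Tue, Aug 8: Fri, Sep 8: Mon, Oct 8: Wed, Nov 8: Sat, Dec 8: Mon.
Friday occurs in August — 1 month.

1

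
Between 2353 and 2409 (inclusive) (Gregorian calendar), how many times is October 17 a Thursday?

Track October 17's weekday year by year (advancing +1, or +2 across a Feb 29):
  2353: Sat  2354: Sun (+1)  2355: Mon (+1)  2356: Wed (+2)  2357: Thu (+1) ✓
  2358: Fri (+1)  2359: Sat (+1)  2360: Mon (+2)  2361: Tue (+1)  2362: Wed (+1)
  2363: Thu (+1) ✓  2364: Sat (+2)  2365: Sun (+1)  2366: Mon (+1)  … (29 more years) …
  2396: Thu (+2) ✓  2397: Fri (+1)  2398: Sat (+1)  2399: Sun (+1)  2400: Tue (+2)
  2401: Wed (+1)  2402: Thu (+1) ✓  2403: Fri (+1)  2404: Sun (+2)  2405: Mon (+1)
  2406: Tue (+1)  2407: Wed (+1)  2408: Fri (+2)  2409: Sat (+1)
Thursday years: 2357, 2363, 2368, 2374, 2385, 2391, 2396, 2402 — 8 in total.

8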